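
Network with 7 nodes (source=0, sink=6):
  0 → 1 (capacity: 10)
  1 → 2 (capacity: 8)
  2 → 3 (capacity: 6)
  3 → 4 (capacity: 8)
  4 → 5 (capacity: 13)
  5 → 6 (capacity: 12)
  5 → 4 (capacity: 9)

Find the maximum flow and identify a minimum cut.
Max flow = 6, Min cut edges: (2,3)

Maximum flow: 6
Minimum cut: (2,3)
Partition: S = [0, 1, 2], T = [3, 4, 5, 6]

Max-flow min-cut theorem verified: both equal 6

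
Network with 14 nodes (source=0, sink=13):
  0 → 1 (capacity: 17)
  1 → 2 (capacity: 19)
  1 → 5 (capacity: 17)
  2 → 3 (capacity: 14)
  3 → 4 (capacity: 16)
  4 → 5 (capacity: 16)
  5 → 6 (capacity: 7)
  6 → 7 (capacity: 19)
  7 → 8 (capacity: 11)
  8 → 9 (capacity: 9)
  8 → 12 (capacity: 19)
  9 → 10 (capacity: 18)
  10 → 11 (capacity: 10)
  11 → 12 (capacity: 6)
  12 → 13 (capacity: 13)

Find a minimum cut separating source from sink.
Min cut value = 7, edges: (5,6)

Min cut value: 7
Partition: S = [0, 1, 2, 3, 4, 5], T = [6, 7, 8, 9, 10, 11, 12, 13]
Cut edges: (5,6)

By max-flow min-cut theorem, max flow = min cut = 7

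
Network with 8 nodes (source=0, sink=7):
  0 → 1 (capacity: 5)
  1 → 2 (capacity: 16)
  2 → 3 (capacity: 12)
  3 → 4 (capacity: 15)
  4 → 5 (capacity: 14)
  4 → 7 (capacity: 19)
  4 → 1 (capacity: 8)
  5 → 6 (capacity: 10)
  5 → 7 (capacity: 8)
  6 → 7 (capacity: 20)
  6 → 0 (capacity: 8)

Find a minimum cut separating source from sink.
Min cut value = 5, edges: (0,1)

Min cut value: 5
Partition: S = [0], T = [1, 2, 3, 4, 5, 6, 7]
Cut edges: (0,1)

By max-flow min-cut theorem, max flow = min cut = 5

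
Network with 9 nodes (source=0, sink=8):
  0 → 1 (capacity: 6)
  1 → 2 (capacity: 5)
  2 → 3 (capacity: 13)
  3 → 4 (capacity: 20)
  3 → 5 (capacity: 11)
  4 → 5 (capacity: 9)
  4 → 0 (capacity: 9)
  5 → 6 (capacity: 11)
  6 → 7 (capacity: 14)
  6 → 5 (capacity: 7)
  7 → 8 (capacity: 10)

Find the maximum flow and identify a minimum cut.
Max flow = 5, Min cut edges: (1,2)

Maximum flow: 5
Minimum cut: (1,2)
Partition: S = [0, 1], T = [2, 3, 4, 5, 6, 7, 8]

Max-flow min-cut theorem verified: both equal 5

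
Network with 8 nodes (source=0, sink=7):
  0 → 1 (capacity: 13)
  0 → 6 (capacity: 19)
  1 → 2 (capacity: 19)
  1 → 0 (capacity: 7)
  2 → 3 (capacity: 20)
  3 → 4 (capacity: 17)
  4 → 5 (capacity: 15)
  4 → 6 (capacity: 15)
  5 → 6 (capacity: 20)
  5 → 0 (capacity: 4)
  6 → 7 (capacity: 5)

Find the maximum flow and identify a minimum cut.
Max flow = 5, Min cut edges: (6,7)

Maximum flow: 5
Minimum cut: (6,7)
Partition: S = [0, 1, 2, 3, 4, 5, 6], T = [7]

Max-flow min-cut theorem verified: both equal 5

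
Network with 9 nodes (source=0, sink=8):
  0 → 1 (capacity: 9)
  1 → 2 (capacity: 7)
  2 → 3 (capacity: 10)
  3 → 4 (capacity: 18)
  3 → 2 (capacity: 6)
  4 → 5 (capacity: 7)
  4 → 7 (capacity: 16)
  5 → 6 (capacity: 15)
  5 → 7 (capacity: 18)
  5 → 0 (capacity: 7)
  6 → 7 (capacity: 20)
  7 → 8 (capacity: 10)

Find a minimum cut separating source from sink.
Min cut value = 7, edges: (1,2)

Min cut value: 7
Partition: S = [0, 1], T = [2, 3, 4, 5, 6, 7, 8]
Cut edges: (1,2)

By max-flow min-cut theorem, max flow = min cut = 7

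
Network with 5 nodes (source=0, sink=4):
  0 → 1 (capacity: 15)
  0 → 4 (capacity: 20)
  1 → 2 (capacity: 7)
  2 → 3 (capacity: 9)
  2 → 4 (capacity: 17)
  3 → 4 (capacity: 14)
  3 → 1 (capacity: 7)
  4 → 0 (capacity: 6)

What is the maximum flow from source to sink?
Maximum flow = 27

Max flow: 27

Flow assignment:
  0 → 1: 7/15
  0 → 4: 20/20
  1 → 2: 7/7
  2 → 4: 7/17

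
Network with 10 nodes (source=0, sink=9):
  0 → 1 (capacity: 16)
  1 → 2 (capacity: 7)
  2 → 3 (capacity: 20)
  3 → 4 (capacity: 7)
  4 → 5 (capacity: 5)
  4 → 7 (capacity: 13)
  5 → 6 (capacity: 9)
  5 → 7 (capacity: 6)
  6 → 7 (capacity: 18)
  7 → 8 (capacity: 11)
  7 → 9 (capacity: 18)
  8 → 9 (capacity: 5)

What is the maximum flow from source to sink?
Maximum flow = 7

Max flow: 7

Flow assignment:
  0 → 1: 7/16
  1 → 2: 7/7
  2 → 3: 7/20
  3 → 4: 7/7
  4 → 7: 7/13
  7 → 9: 7/18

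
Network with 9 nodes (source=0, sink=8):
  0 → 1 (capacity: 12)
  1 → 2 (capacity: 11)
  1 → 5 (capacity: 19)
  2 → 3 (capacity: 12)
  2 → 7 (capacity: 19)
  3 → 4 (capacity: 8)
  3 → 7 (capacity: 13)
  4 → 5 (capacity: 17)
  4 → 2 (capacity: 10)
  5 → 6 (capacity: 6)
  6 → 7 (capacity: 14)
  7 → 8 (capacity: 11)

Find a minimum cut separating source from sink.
Min cut value = 11, edges: (7,8)

Min cut value: 11
Partition: S = [0, 1, 2, 3, 4, 5, 6, 7], T = [8]
Cut edges: (7,8)

By max-flow min-cut theorem, max flow = min cut = 11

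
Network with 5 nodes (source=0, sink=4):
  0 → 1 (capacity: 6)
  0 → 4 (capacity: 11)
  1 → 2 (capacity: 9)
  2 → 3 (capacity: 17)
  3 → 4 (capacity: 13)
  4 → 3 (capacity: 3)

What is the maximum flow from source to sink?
Maximum flow = 17

Max flow: 17

Flow assignment:
  0 → 1: 6/6
  0 → 4: 11/11
  1 → 2: 6/9
  2 → 3: 6/17
  3 → 4: 6/13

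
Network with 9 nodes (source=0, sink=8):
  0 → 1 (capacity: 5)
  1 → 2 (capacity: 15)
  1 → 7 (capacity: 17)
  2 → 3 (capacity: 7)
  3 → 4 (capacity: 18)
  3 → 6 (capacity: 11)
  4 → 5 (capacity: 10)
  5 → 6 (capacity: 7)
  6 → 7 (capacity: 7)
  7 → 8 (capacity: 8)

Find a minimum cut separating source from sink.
Min cut value = 5, edges: (0,1)

Min cut value: 5
Partition: S = [0], T = [1, 2, 3, 4, 5, 6, 7, 8]
Cut edges: (0,1)

By max-flow min-cut theorem, max flow = min cut = 5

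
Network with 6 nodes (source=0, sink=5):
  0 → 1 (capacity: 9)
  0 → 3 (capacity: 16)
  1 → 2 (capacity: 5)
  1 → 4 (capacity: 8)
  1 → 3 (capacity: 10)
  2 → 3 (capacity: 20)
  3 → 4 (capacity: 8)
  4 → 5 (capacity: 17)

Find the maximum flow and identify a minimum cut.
Max flow = 16, Min cut edges: (1,4), (3,4)

Maximum flow: 16
Minimum cut: (1,4), (3,4)
Partition: S = [0, 1, 2, 3], T = [4, 5]

Max-flow min-cut theorem verified: both equal 16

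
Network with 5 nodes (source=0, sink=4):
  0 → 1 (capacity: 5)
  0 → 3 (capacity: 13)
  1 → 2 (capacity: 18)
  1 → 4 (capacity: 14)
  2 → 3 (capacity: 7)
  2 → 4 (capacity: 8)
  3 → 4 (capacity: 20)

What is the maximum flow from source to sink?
Maximum flow = 18

Max flow: 18

Flow assignment:
  0 → 1: 5/5
  0 → 3: 13/13
  1 → 4: 5/14
  3 → 4: 13/20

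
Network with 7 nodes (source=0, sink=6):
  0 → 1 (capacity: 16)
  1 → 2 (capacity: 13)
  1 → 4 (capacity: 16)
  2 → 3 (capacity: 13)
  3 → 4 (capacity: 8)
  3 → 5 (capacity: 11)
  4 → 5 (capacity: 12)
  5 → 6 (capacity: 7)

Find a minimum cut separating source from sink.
Min cut value = 7, edges: (5,6)

Min cut value: 7
Partition: S = [0, 1, 2, 3, 4, 5], T = [6]
Cut edges: (5,6)

By max-flow min-cut theorem, max flow = min cut = 7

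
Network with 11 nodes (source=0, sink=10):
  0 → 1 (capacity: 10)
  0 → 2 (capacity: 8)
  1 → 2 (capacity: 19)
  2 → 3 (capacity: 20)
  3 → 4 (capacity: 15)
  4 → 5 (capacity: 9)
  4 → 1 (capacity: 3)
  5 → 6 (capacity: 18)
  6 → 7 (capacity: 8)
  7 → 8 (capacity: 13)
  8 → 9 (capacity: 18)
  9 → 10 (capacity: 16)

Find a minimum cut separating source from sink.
Min cut value = 8, edges: (6,7)

Min cut value: 8
Partition: S = [0, 1, 2, 3, 4, 5, 6], T = [7, 8, 9, 10]
Cut edges: (6,7)

By max-flow min-cut theorem, max flow = min cut = 8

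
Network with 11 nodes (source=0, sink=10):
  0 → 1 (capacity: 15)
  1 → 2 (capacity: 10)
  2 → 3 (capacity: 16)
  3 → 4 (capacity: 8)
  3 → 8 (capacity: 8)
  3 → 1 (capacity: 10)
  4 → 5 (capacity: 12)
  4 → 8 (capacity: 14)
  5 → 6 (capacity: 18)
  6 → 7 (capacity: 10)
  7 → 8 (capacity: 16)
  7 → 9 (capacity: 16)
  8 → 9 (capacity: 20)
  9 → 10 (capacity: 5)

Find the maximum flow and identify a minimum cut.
Max flow = 5, Min cut edges: (9,10)

Maximum flow: 5
Minimum cut: (9,10)
Partition: S = [0, 1, 2, 3, 4, 5, 6, 7, 8, 9], T = [10]

Max-flow min-cut theorem verified: both equal 5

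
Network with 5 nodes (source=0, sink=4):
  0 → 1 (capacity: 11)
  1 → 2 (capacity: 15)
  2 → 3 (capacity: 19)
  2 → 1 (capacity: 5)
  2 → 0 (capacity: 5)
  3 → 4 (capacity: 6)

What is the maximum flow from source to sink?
Maximum flow = 6

Max flow: 6

Flow assignment:
  0 → 1: 11/11
  1 → 2: 11/15
  2 → 3: 6/19
  2 → 0: 5/5
  3 → 4: 6/6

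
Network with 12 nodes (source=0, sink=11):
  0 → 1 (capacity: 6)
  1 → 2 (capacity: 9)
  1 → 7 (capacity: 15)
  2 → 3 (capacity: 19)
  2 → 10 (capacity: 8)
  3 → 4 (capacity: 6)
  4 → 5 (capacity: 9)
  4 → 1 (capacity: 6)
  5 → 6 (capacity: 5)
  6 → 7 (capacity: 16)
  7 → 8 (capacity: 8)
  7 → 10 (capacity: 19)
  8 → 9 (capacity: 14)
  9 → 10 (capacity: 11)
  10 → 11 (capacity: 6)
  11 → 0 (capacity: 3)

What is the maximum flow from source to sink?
Maximum flow = 6

Max flow: 6

Flow assignment:
  0 → 1: 6/6
  1 → 2: 6/9
  2 → 10: 6/8
  10 → 11: 6/6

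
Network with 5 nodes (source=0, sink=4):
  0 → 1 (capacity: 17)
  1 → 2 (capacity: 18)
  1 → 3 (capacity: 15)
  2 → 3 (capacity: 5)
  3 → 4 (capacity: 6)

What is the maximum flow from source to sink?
Maximum flow = 6

Max flow: 6

Flow assignment:
  0 → 1: 6/17
  1 → 3: 6/15
  3 → 4: 6/6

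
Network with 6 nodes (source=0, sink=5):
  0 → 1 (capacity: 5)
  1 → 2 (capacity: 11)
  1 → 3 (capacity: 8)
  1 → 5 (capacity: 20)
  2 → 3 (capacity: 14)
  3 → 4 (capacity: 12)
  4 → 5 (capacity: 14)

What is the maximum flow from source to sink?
Maximum flow = 5

Max flow: 5

Flow assignment:
  0 → 1: 5/5
  1 → 5: 5/20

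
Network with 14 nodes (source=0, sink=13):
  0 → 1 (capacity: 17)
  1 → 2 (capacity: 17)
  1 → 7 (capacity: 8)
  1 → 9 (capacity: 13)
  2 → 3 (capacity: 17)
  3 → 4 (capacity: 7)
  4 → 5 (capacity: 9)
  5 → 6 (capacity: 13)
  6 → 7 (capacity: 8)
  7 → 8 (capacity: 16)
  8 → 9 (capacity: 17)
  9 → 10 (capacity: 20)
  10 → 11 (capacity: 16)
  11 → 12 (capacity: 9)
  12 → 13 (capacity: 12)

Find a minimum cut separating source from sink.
Min cut value = 9, edges: (11,12)

Min cut value: 9
Partition: S = [0, 1, 2, 3, 4, 5, 6, 7, 8, 9, 10, 11], T = [12, 13]
Cut edges: (11,12)

By max-flow min-cut theorem, max flow = min cut = 9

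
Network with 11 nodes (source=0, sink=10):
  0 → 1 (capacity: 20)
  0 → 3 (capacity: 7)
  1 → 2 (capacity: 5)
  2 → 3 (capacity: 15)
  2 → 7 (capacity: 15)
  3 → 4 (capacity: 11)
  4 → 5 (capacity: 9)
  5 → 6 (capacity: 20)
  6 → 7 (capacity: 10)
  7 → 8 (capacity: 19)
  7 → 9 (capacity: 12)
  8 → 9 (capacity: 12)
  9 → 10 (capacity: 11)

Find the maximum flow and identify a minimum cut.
Max flow = 11, Min cut edges: (9,10)

Maximum flow: 11
Minimum cut: (9,10)
Partition: S = [0, 1, 2, 3, 4, 5, 6, 7, 8, 9], T = [10]

Max-flow min-cut theorem verified: both equal 11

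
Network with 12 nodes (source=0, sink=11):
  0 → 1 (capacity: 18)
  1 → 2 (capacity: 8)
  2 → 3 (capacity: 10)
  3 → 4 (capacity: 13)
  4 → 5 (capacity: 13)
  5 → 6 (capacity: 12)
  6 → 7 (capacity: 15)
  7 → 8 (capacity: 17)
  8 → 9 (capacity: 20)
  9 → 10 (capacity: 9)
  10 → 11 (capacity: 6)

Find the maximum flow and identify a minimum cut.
Max flow = 6, Min cut edges: (10,11)

Maximum flow: 6
Minimum cut: (10,11)
Partition: S = [0, 1, 2, 3, 4, 5, 6, 7, 8, 9, 10], T = [11]

Max-flow min-cut theorem verified: both equal 6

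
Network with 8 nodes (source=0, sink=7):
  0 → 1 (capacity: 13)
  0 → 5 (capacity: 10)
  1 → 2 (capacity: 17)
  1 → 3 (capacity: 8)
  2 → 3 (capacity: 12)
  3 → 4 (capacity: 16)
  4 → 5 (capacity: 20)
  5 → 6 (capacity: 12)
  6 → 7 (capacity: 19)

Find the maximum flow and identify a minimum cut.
Max flow = 12, Min cut edges: (5,6)

Maximum flow: 12
Minimum cut: (5,6)
Partition: S = [0, 1, 2, 3, 4, 5], T = [6, 7]

Max-flow min-cut theorem verified: both equal 12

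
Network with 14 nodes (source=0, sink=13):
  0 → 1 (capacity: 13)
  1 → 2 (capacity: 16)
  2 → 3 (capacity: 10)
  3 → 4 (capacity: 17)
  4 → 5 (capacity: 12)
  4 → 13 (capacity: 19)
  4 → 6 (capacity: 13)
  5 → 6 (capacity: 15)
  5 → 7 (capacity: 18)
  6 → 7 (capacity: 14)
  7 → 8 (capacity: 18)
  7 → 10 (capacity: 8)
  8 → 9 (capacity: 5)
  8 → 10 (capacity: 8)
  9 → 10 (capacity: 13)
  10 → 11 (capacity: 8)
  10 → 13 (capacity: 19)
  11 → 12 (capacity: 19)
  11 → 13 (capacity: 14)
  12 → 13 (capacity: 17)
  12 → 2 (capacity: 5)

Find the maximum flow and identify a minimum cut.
Max flow = 10, Min cut edges: (2,3)

Maximum flow: 10
Minimum cut: (2,3)
Partition: S = [0, 1, 2], T = [3, 4, 5, 6, 7, 8, 9, 10, 11, 12, 13]

Max-flow min-cut theorem verified: both equal 10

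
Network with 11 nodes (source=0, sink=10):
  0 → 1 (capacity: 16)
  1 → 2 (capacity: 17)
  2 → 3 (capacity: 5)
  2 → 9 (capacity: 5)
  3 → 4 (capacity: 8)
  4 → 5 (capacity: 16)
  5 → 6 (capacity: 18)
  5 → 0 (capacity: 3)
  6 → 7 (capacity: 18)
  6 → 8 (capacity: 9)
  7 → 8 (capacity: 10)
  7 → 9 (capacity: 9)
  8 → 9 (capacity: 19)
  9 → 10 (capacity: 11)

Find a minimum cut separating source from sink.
Min cut value = 10, edges: (2,3), (2,9)

Min cut value: 10
Partition: S = [0, 1, 2], T = [3, 4, 5, 6, 7, 8, 9, 10]
Cut edges: (2,3), (2,9)

By max-flow min-cut theorem, max flow = min cut = 10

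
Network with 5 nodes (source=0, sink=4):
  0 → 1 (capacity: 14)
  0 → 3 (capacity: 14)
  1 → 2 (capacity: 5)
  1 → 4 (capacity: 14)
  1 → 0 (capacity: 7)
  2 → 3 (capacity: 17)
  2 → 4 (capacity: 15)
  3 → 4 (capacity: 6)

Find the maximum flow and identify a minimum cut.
Max flow = 20, Min cut edges: (0,1), (3,4)

Maximum flow: 20
Minimum cut: (0,1), (3,4)
Partition: S = [0, 3], T = [1, 2, 4]

Max-flow min-cut theorem verified: both equal 20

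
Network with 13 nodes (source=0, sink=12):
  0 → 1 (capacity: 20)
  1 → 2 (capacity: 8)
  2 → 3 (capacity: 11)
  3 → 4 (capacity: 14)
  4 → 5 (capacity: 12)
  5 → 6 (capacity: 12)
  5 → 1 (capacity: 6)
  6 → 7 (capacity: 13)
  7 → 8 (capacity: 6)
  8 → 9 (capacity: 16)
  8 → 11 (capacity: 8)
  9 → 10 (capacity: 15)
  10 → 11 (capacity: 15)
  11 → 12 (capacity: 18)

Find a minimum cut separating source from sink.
Min cut value = 6, edges: (7,8)

Min cut value: 6
Partition: S = [0, 1, 2, 3, 4, 5, 6, 7], T = [8, 9, 10, 11, 12]
Cut edges: (7,8)

By max-flow min-cut theorem, max flow = min cut = 6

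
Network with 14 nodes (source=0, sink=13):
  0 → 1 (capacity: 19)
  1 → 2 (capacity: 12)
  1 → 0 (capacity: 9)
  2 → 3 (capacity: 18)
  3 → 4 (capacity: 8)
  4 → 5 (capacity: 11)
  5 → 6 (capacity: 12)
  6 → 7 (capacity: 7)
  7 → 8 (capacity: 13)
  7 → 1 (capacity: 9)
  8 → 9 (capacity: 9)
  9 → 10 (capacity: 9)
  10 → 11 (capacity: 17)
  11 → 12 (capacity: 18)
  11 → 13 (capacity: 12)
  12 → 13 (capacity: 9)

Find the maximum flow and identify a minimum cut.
Max flow = 7, Min cut edges: (6,7)

Maximum flow: 7
Minimum cut: (6,7)
Partition: S = [0, 1, 2, 3, 4, 5, 6], T = [7, 8, 9, 10, 11, 12, 13]

Max-flow min-cut theorem verified: both equal 7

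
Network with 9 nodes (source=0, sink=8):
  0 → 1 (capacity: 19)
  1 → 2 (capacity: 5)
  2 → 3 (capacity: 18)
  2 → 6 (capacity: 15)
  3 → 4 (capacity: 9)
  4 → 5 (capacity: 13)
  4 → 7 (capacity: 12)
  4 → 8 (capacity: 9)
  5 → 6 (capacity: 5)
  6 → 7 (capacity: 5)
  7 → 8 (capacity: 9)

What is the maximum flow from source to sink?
Maximum flow = 5

Max flow: 5

Flow assignment:
  0 → 1: 5/19
  1 → 2: 5/5
  2 → 3: 5/18
  3 → 4: 5/9
  4 → 8: 5/9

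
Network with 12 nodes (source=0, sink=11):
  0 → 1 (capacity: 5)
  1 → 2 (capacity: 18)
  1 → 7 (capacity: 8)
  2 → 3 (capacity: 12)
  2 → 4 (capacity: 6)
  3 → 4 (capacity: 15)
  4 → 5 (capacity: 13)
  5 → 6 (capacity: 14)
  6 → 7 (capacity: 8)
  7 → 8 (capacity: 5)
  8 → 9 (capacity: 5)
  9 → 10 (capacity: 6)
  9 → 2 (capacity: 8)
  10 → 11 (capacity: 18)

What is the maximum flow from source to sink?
Maximum flow = 5

Max flow: 5

Flow assignment:
  0 → 1: 5/5
  1 → 7: 5/8
  7 → 8: 5/5
  8 → 9: 5/5
  9 → 10: 5/6
  10 → 11: 5/18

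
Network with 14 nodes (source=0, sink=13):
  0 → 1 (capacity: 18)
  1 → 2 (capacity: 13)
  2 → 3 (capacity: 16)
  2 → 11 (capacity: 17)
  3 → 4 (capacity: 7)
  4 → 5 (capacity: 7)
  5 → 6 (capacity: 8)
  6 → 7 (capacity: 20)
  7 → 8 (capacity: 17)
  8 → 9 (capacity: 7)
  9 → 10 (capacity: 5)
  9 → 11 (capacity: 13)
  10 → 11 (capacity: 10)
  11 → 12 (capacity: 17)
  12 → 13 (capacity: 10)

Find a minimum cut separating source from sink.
Min cut value = 10, edges: (12,13)

Min cut value: 10
Partition: S = [0, 1, 2, 3, 4, 5, 6, 7, 8, 9, 10, 11, 12], T = [13]
Cut edges: (12,13)

By max-flow min-cut theorem, max flow = min cut = 10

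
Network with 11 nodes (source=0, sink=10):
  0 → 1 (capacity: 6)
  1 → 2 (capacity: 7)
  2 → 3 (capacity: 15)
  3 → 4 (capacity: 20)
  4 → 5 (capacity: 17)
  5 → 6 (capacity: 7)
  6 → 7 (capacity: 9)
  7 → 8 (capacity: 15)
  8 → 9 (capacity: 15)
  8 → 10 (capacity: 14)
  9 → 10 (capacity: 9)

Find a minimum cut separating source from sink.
Min cut value = 6, edges: (0,1)

Min cut value: 6
Partition: S = [0], T = [1, 2, 3, 4, 5, 6, 7, 8, 9, 10]
Cut edges: (0,1)

By max-flow min-cut theorem, max flow = min cut = 6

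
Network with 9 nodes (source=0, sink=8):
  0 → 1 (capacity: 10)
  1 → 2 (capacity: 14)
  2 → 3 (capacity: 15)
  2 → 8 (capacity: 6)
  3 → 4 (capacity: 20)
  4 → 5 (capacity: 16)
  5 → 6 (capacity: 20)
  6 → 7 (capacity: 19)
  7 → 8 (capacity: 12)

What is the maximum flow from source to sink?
Maximum flow = 10

Max flow: 10

Flow assignment:
  0 → 1: 10/10
  1 → 2: 10/14
  2 → 3: 4/15
  2 → 8: 6/6
  3 → 4: 4/20
  4 → 5: 4/16
  5 → 6: 4/20
  6 → 7: 4/19
  7 → 8: 4/12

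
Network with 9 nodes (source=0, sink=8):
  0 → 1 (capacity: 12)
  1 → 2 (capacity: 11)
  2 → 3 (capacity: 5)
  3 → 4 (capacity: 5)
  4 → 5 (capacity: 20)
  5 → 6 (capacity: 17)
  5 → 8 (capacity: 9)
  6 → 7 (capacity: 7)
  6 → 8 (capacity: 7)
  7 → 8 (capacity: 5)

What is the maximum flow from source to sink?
Maximum flow = 5

Max flow: 5

Flow assignment:
  0 → 1: 5/12
  1 → 2: 5/11
  2 → 3: 5/5
  3 → 4: 5/5
  4 → 5: 5/20
  5 → 8: 5/9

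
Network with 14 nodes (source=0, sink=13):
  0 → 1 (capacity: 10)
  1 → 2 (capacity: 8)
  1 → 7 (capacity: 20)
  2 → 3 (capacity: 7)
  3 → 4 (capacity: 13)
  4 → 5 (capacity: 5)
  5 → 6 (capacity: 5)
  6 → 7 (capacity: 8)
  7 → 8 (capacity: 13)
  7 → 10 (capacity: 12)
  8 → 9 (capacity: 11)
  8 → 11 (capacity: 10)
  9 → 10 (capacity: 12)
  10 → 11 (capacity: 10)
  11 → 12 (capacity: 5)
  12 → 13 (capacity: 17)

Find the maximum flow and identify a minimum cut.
Max flow = 5, Min cut edges: (11,12)

Maximum flow: 5
Minimum cut: (11,12)
Partition: S = [0, 1, 2, 3, 4, 5, 6, 7, 8, 9, 10, 11], T = [12, 13]

Max-flow min-cut theorem verified: both equal 5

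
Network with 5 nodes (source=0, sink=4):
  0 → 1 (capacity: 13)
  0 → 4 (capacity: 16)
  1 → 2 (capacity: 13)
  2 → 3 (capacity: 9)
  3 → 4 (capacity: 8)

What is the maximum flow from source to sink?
Maximum flow = 24

Max flow: 24

Flow assignment:
  0 → 1: 8/13
  0 → 4: 16/16
  1 → 2: 8/13
  2 → 3: 8/9
  3 → 4: 8/8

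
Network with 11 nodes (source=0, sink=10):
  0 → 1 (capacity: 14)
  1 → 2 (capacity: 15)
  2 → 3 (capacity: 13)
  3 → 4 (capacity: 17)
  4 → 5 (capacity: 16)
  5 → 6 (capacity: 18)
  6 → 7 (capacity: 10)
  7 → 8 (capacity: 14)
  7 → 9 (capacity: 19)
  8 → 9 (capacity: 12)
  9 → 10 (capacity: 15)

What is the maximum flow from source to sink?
Maximum flow = 10

Max flow: 10

Flow assignment:
  0 → 1: 10/14
  1 → 2: 10/15
  2 → 3: 10/13
  3 → 4: 10/17
  4 → 5: 10/16
  5 → 6: 10/18
  6 → 7: 10/10
  7 → 9: 10/19
  9 → 10: 10/15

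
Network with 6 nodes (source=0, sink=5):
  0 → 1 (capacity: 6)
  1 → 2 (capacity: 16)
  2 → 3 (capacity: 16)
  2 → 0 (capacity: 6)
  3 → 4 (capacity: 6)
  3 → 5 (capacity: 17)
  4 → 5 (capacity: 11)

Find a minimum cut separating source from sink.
Min cut value = 6, edges: (0,1)

Min cut value: 6
Partition: S = [0], T = [1, 2, 3, 4, 5]
Cut edges: (0,1)

By max-flow min-cut theorem, max flow = min cut = 6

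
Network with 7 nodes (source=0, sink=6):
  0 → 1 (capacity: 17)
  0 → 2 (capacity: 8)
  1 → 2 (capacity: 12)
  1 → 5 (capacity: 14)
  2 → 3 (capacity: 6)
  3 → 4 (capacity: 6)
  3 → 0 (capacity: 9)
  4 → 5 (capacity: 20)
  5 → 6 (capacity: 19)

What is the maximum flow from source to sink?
Maximum flow = 19

Max flow: 19

Flow assignment:
  0 → 1: 14/17
  0 → 2: 6/8
  1 → 5: 14/14
  2 → 3: 6/6
  3 → 4: 5/6
  3 → 0: 1/9
  4 → 5: 5/20
  5 → 6: 19/19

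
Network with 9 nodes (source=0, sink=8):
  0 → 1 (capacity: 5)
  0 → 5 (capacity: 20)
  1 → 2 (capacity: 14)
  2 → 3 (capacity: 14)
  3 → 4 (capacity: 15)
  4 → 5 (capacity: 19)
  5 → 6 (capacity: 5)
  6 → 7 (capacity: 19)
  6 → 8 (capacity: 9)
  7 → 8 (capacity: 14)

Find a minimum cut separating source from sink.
Min cut value = 5, edges: (5,6)

Min cut value: 5
Partition: S = [0, 1, 2, 3, 4, 5], T = [6, 7, 8]
Cut edges: (5,6)

By max-flow min-cut theorem, max flow = min cut = 5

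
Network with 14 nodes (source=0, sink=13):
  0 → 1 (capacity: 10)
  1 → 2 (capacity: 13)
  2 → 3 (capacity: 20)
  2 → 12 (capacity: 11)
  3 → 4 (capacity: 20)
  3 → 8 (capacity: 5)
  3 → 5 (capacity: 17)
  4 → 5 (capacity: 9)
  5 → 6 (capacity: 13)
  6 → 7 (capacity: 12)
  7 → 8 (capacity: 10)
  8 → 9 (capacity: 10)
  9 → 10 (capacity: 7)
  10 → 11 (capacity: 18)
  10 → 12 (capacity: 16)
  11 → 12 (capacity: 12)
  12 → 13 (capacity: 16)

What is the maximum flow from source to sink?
Maximum flow = 10

Max flow: 10

Flow assignment:
  0 → 1: 10/10
  1 → 2: 10/13
  2 → 12: 10/11
  12 → 13: 10/16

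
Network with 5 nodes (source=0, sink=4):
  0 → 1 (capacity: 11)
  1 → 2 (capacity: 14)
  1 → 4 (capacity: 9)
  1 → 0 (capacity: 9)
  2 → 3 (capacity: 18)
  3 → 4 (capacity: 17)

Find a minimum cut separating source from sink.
Min cut value = 11, edges: (0,1)

Min cut value: 11
Partition: S = [0], T = [1, 2, 3, 4]
Cut edges: (0,1)

By max-flow min-cut theorem, max flow = min cut = 11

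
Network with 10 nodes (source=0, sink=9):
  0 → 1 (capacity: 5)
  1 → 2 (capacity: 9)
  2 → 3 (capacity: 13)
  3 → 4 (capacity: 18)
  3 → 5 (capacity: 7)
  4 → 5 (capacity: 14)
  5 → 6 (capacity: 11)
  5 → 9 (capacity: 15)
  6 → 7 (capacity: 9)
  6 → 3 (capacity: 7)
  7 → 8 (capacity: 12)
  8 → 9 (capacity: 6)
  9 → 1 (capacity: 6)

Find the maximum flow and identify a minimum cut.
Max flow = 5, Min cut edges: (0,1)

Maximum flow: 5
Minimum cut: (0,1)
Partition: S = [0], T = [1, 2, 3, 4, 5, 6, 7, 8, 9]

Max-flow min-cut theorem verified: both equal 5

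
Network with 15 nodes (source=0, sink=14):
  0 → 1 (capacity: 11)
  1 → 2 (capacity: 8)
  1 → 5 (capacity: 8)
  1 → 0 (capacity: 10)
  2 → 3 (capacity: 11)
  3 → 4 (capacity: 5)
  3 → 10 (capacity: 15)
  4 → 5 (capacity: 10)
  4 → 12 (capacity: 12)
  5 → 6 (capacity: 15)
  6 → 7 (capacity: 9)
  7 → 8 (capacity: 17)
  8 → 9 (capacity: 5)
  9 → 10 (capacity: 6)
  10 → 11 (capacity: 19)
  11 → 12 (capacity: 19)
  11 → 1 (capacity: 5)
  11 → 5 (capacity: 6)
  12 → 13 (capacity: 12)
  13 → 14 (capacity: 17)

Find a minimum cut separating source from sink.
Min cut value = 11, edges: (0,1)

Min cut value: 11
Partition: S = [0], T = [1, 2, 3, 4, 5, 6, 7, 8, 9, 10, 11, 12, 13, 14]
Cut edges: (0,1)

By max-flow min-cut theorem, max flow = min cut = 11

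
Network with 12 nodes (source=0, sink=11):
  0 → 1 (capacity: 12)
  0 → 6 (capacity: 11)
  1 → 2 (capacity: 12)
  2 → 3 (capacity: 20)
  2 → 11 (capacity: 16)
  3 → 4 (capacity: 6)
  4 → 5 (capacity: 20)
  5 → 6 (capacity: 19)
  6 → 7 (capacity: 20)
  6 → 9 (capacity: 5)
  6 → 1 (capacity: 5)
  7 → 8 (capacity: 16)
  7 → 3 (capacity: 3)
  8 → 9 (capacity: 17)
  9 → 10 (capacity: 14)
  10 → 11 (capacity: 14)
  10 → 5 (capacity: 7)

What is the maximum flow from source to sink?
Maximum flow = 23

Max flow: 23

Flow assignment:
  0 → 1: 12/12
  0 → 6: 11/11
  1 → 2: 12/12
  2 → 11: 12/16
  6 → 7: 6/20
  6 → 9: 5/5
  7 → 8: 6/16
  8 → 9: 6/17
  9 → 10: 11/14
  10 → 11: 11/14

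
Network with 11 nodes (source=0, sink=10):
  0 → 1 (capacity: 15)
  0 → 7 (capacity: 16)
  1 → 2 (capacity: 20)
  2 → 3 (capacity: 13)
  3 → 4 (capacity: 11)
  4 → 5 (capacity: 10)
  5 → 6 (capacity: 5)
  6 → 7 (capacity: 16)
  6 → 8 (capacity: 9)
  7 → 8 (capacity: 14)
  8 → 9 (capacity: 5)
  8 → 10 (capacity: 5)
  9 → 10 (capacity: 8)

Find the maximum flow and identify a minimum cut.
Max flow = 10, Min cut edges: (8,9), (8,10)

Maximum flow: 10
Minimum cut: (8,9), (8,10)
Partition: S = [0, 1, 2, 3, 4, 5, 6, 7, 8], T = [9, 10]

Max-flow min-cut theorem verified: both equal 10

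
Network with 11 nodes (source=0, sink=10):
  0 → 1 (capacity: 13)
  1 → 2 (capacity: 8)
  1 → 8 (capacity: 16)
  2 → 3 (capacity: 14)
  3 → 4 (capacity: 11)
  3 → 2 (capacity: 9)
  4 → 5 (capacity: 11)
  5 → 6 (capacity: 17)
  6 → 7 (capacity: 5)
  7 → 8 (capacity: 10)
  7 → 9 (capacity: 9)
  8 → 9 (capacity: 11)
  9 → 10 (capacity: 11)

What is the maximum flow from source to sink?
Maximum flow = 11

Max flow: 11

Flow assignment:
  0 → 1: 11/13
  1 → 2: 2/8
  1 → 8: 9/16
  2 → 3: 2/14
  3 → 4: 2/11
  4 → 5: 2/11
  5 → 6: 2/17
  6 → 7: 2/5
  7 → 8: 2/10
  8 → 9: 11/11
  9 → 10: 11/11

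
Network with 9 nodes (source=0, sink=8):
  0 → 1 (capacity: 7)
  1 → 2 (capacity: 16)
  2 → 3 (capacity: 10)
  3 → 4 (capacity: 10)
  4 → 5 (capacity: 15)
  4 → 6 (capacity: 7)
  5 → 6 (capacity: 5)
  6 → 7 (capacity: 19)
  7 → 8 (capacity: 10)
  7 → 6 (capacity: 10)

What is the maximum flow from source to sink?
Maximum flow = 7

Max flow: 7

Flow assignment:
  0 → 1: 7/7
  1 → 2: 7/16
  2 → 3: 7/10
  3 → 4: 7/10
  4 → 6: 7/7
  6 → 7: 7/19
  7 → 8: 7/10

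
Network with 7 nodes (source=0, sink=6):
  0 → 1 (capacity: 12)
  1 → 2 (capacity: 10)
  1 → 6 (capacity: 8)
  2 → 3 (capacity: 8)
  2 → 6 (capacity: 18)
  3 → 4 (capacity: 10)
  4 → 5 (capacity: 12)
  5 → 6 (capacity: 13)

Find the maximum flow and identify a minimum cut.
Max flow = 12, Min cut edges: (0,1)

Maximum flow: 12
Minimum cut: (0,1)
Partition: S = [0], T = [1, 2, 3, 4, 5, 6]

Max-flow min-cut theorem verified: both equal 12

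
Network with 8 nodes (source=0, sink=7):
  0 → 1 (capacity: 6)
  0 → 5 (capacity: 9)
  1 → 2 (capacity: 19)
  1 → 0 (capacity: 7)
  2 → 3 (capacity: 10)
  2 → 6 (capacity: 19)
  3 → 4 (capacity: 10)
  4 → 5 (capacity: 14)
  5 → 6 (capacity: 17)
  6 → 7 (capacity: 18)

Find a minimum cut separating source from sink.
Min cut value = 15, edges: (0,1), (0,5)

Min cut value: 15
Partition: S = [0], T = [1, 2, 3, 4, 5, 6, 7]
Cut edges: (0,1), (0,5)

By max-flow min-cut theorem, max flow = min cut = 15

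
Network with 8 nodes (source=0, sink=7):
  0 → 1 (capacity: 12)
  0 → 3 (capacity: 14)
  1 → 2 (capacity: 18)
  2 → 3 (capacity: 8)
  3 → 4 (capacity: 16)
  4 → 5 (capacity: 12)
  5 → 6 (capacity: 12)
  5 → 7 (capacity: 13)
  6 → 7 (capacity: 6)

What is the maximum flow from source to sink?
Maximum flow = 12

Max flow: 12

Flow assignment:
  0 → 1: 8/12
  0 → 3: 4/14
  1 → 2: 8/18
  2 → 3: 8/8
  3 → 4: 12/16
  4 → 5: 12/12
  5 → 7: 12/13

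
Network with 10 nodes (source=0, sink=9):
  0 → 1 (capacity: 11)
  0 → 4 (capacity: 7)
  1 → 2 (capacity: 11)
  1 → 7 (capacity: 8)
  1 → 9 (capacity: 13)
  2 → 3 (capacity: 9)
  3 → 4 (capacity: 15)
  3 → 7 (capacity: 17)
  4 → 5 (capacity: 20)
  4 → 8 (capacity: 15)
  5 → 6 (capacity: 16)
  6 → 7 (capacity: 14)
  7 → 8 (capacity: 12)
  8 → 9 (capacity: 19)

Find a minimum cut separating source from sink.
Min cut value = 18, edges: (0,1), (0,4)

Min cut value: 18
Partition: S = [0], T = [1, 2, 3, 4, 5, 6, 7, 8, 9]
Cut edges: (0,1), (0,4)

By max-flow min-cut theorem, max flow = min cut = 18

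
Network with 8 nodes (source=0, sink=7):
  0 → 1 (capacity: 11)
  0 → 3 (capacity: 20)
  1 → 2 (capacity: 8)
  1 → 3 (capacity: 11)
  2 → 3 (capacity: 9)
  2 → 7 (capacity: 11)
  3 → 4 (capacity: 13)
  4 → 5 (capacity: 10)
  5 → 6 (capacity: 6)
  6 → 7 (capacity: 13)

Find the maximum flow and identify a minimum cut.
Max flow = 14, Min cut edges: (1,2), (5,6)

Maximum flow: 14
Minimum cut: (1,2), (5,6)
Partition: S = [0, 1, 3, 4, 5], T = [2, 6, 7]

Max-flow min-cut theorem verified: both equal 14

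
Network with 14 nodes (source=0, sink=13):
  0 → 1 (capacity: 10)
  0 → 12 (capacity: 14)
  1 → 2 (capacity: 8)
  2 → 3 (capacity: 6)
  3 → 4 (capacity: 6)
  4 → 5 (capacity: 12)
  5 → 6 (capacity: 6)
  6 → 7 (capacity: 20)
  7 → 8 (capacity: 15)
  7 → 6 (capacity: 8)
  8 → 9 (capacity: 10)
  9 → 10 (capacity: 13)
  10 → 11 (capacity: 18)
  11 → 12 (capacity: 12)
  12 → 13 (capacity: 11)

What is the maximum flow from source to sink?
Maximum flow = 11

Max flow: 11

Flow assignment:
  0 → 1: 6/10
  0 → 12: 5/14
  1 → 2: 6/8
  2 → 3: 6/6
  3 → 4: 6/6
  4 → 5: 6/12
  5 → 6: 6/6
  6 → 7: 6/20
  7 → 8: 6/15
  8 → 9: 6/10
  9 → 10: 6/13
  10 → 11: 6/18
  11 → 12: 6/12
  12 → 13: 11/11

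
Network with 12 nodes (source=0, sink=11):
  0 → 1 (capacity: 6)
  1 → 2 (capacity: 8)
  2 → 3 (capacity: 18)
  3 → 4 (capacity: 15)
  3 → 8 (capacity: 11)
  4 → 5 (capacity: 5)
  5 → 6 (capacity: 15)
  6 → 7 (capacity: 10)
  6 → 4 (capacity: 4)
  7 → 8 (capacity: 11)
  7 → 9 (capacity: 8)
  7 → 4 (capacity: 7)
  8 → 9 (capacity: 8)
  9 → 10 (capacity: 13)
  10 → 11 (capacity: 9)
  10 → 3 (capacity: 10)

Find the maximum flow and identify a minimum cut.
Max flow = 6, Min cut edges: (0,1)

Maximum flow: 6
Minimum cut: (0,1)
Partition: S = [0], T = [1, 2, 3, 4, 5, 6, 7, 8, 9, 10, 11]

Max-flow min-cut theorem verified: both equal 6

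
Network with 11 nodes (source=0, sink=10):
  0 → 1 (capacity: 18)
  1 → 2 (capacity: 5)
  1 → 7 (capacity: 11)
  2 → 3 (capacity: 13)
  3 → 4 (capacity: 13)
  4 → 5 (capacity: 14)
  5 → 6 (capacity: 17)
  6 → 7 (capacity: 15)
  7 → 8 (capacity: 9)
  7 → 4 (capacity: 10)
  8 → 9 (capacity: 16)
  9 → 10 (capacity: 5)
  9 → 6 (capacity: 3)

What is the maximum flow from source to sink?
Maximum flow = 5

Max flow: 5

Flow assignment:
  0 → 1: 5/18
  1 → 2: 5/5
  2 → 3: 5/13
  3 → 4: 5/13
  4 → 5: 5/14
  5 → 6: 5/17
  6 → 7: 5/15
  7 → 8: 5/9
  8 → 9: 5/16
  9 → 10: 5/5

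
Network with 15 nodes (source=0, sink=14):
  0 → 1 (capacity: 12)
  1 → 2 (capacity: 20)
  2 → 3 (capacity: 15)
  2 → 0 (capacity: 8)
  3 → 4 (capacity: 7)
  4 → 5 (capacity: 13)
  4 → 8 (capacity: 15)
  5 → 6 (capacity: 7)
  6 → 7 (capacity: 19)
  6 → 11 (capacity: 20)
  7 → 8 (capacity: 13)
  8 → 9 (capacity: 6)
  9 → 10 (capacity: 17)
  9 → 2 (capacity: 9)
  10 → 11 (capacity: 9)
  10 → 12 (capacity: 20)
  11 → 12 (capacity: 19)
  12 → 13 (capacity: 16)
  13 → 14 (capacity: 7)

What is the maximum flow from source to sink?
Maximum flow = 7

Max flow: 7

Flow assignment:
  0 → 1: 12/12
  1 → 2: 12/20
  2 → 3: 7/15
  2 → 0: 5/8
  3 → 4: 7/7
  4 → 5: 7/13
  5 → 6: 7/7
  6 → 11: 7/20
  11 → 12: 7/19
  12 → 13: 7/16
  13 → 14: 7/7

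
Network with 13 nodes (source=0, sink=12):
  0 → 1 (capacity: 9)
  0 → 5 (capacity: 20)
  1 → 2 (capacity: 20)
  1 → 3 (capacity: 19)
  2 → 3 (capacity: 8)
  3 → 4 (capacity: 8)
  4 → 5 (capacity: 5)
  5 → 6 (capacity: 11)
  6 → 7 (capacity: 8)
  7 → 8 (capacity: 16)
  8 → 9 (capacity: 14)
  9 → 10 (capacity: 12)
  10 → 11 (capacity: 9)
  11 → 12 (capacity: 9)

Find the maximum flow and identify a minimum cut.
Max flow = 8, Min cut edges: (6,7)

Maximum flow: 8
Minimum cut: (6,7)
Partition: S = [0, 1, 2, 3, 4, 5, 6], T = [7, 8, 9, 10, 11, 12]

Max-flow min-cut theorem verified: both equal 8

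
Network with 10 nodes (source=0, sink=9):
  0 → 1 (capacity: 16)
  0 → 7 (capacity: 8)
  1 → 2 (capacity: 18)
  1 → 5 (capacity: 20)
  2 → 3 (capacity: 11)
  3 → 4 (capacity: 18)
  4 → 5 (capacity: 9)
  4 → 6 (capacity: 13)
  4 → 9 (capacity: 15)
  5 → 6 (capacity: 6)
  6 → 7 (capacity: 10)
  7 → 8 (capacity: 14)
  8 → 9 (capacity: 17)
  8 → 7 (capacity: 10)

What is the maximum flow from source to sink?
Maximum flow = 24

Max flow: 24

Flow assignment:
  0 → 1: 16/16
  0 → 7: 8/8
  1 → 2: 11/18
  1 → 5: 5/20
  2 → 3: 11/11
  3 → 4: 11/18
  4 → 9: 11/15
  5 → 6: 5/6
  6 → 7: 5/10
  7 → 8: 13/14
  8 → 9: 13/17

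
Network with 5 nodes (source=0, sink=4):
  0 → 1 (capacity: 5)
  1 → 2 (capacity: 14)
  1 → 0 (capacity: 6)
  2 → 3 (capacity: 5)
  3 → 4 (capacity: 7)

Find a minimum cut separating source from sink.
Min cut value = 5, edges: (2,3)

Min cut value: 5
Partition: S = [0, 1, 2], T = [3, 4]
Cut edges: (2,3)

By max-flow min-cut theorem, max flow = min cut = 5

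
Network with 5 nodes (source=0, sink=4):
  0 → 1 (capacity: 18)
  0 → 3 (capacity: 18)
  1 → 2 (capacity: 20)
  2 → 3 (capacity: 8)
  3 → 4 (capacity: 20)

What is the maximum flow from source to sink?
Maximum flow = 20

Max flow: 20

Flow assignment:
  0 → 1: 8/18
  0 → 3: 12/18
  1 → 2: 8/20
  2 → 3: 8/8
  3 → 4: 20/20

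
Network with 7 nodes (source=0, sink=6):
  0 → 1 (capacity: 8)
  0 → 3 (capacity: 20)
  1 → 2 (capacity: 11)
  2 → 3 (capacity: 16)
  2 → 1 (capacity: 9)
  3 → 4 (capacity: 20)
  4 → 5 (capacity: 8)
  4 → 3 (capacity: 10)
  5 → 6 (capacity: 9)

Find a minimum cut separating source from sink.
Min cut value = 8, edges: (4,5)

Min cut value: 8
Partition: S = [0, 1, 2, 3, 4], T = [5, 6]
Cut edges: (4,5)

By max-flow min-cut theorem, max flow = min cut = 8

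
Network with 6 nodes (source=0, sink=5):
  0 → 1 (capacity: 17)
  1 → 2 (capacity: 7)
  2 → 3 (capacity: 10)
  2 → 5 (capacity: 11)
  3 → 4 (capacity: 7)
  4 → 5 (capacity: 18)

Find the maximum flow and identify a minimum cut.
Max flow = 7, Min cut edges: (1,2)

Maximum flow: 7
Minimum cut: (1,2)
Partition: S = [0, 1], T = [2, 3, 4, 5]

Max-flow min-cut theorem verified: both equal 7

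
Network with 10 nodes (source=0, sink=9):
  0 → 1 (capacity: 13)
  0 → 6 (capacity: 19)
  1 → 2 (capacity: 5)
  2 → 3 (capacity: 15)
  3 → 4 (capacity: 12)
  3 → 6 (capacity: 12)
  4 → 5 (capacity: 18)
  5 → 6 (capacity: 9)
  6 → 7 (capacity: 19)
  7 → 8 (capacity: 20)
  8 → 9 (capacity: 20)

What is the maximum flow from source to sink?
Maximum flow = 19

Max flow: 19

Flow assignment:
  0 → 1: 5/13
  0 → 6: 14/19
  1 → 2: 5/5
  2 → 3: 5/15
  3 → 6: 5/12
  6 → 7: 19/19
  7 → 8: 19/20
  8 → 9: 19/20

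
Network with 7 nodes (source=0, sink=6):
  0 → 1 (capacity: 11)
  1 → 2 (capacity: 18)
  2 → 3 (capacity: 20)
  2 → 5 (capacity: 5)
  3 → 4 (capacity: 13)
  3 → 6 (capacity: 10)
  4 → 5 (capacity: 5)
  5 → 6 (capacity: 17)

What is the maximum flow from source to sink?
Maximum flow = 11

Max flow: 11

Flow assignment:
  0 → 1: 11/11
  1 → 2: 11/18
  2 → 3: 10/20
  2 → 5: 1/5
  3 → 6: 10/10
  5 → 6: 1/17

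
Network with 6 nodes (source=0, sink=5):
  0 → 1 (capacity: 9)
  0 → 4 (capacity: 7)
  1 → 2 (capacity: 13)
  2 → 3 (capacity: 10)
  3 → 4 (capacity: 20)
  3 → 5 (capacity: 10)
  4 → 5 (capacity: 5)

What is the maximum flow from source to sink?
Maximum flow = 14

Max flow: 14

Flow assignment:
  0 → 1: 9/9
  0 → 4: 5/7
  1 → 2: 9/13
  2 → 3: 9/10
  3 → 5: 9/10
  4 → 5: 5/5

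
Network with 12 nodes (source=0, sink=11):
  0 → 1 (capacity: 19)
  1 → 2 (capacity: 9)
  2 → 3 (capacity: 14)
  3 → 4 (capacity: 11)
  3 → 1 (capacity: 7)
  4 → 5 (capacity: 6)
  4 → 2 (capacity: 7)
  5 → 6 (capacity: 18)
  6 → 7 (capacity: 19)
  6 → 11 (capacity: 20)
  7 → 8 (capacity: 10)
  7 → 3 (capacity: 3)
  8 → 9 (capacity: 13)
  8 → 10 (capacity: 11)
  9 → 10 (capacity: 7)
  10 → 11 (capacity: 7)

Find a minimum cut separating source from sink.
Min cut value = 6, edges: (4,5)

Min cut value: 6
Partition: S = [0, 1, 2, 3, 4], T = [5, 6, 7, 8, 9, 10, 11]
Cut edges: (4,5)

By max-flow min-cut theorem, max flow = min cut = 6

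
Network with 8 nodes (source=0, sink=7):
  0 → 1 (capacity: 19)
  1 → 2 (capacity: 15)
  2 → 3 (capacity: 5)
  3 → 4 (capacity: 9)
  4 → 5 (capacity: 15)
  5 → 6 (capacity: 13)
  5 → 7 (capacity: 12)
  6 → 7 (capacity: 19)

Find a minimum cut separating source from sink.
Min cut value = 5, edges: (2,3)

Min cut value: 5
Partition: S = [0, 1, 2], T = [3, 4, 5, 6, 7]
Cut edges: (2,3)

By max-flow min-cut theorem, max flow = min cut = 5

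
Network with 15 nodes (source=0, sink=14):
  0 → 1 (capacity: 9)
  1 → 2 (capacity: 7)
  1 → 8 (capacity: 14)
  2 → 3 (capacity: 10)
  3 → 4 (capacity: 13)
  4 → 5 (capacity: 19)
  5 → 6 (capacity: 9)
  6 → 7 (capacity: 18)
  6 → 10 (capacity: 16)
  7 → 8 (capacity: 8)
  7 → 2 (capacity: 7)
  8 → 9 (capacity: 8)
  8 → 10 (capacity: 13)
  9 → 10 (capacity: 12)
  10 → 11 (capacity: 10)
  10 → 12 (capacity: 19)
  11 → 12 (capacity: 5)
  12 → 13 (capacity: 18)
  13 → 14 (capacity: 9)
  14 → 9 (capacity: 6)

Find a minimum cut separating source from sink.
Min cut value = 9, edges: (13,14)

Min cut value: 9
Partition: S = [0, 1, 2, 3, 4, 5, 6, 7, 8, 9, 10, 11, 12, 13], T = [14]
Cut edges: (13,14)

By max-flow min-cut theorem, max flow = min cut = 9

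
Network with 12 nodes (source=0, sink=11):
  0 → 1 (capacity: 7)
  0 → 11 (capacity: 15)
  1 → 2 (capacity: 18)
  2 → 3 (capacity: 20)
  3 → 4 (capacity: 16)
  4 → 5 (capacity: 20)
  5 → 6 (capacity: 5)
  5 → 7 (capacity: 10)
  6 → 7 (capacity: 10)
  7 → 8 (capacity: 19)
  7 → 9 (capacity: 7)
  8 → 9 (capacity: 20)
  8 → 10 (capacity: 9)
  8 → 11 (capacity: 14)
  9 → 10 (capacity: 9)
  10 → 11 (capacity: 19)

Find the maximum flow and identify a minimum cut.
Max flow = 22, Min cut edges: (0,1), (0,11)

Maximum flow: 22
Minimum cut: (0,1), (0,11)
Partition: S = [0], T = [1, 2, 3, 4, 5, 6, 7, 8, 9, 10, 11]

Max-flow min-cut theorem verified: both equal 22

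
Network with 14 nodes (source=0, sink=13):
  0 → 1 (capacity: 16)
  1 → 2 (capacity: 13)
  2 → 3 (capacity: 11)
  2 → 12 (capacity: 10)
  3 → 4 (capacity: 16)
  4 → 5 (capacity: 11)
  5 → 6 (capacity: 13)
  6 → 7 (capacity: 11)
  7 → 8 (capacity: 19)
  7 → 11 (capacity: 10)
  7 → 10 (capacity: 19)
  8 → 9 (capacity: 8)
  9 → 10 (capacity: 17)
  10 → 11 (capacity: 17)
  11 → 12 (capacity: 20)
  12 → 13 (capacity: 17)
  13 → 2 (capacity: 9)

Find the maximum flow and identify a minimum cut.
Max flow = 13, Min cut edges: (1,2)

Maximum flow: 13
Minimum cut: (1,2)
Partition: S = [0, 1], T = [2, 3, 4, 5, 6, 7, 8, 9, 10, 11, 12, 13]

Max-flow min-cut theorem verified: both equal 13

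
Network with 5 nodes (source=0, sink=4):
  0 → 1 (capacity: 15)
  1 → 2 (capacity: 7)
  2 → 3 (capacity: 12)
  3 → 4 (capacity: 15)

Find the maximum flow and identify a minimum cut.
Max flow = 7, Min cut edges: (1,2)

Maximum flow: 7
Minimum cut: (1,2)
Partition: S = [0, 1], T = [2, 3, 4]

Max-flow min-cut theorem verified: both equal 7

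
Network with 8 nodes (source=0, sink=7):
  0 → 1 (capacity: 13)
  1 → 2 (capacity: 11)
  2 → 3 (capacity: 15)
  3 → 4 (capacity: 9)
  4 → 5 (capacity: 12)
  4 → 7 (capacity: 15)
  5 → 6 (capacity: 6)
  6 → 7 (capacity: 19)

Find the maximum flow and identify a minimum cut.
Max flow = 9, Min cut edges: (3,4)

Maximum flow: 9
Minimum cut: (3,4)
Partition: S = [0, 1, 2, 3], T = [4, 5, 6, 7]

Max-flow min-cut theorem verified: both equal 9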